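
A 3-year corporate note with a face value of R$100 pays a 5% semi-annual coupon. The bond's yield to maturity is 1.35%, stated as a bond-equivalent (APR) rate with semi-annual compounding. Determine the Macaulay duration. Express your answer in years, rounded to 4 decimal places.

2.8332 years

Periodic yield y = 0.00675. Discount each cash flow and weight by its period:
  t   CF        PV=CF/(1+0.00675)^t    t·PV
  1         2.50         2.4832         2.4832
  2         2.50         2.4666         4.9332
  3         2.50         2.4501         7.3502
  4         2.50         2.4336         9.7345
  5         2.50         2.4173        12.0865
  6       102.50        98.4451       590.6705
  Σ                    110.6959       627.2581
Price P = Σ PV = 110.6959.
Macaulay duration = Σ(t·PV) / P = 627.2581 / 110.6959 = 5.66650 half-year periods.
In years: 5.66650 / 2 = 2.83325 years.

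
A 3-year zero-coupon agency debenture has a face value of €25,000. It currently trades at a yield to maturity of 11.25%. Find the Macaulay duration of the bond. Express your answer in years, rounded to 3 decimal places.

3.000 years

A zero-coupon bond has a single cash flow at maturity, so its Macaulay duration equals its maturity: 3 years.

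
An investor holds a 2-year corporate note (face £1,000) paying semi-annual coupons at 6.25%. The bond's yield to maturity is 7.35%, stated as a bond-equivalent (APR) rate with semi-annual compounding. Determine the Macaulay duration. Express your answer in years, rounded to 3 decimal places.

Periodic yield y = 0.03675. Discount each cash flow and weight by its period:
  t   CF        PV=CF/(1+0.03675)^t    t·PV
  1        31.25        30.1423        30.1423
  2        31.25        29.0738        58.1476
  3        31.25        28.0432        84.1297
  4     1,031.25       892.6224     3,570.4896
  Σ                    979.8817     3,742.9092
Price P = Σ PV = 979.8817.
Macaulay duration = Σ(t·PV) / P = 3,742.9092 / 979.8817 = 3.81976 half-year periods.
In years: 3.81976 / 2 = 1.90988 years.

1.910 years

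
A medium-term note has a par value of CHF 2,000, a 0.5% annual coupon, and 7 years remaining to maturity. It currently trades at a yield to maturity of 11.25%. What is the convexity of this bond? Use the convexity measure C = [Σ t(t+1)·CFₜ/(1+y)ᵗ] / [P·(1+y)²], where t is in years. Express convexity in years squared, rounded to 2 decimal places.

With y = 0.1125:
  t   CF        PV=CF/(1+0.1125)^t    t·PV        t(t+1)·PV
  1        10.00         8.9888         8.9888          17.9775
  2        10.00         8.0798        16.1596          48.4787
  3        10.00         7.2627        21.7882          87.1528
  4        10.00         6.5283        26.1132         130.5659
  5        10.00         5.8681        29.3407         176.0440
  6        10.00         5.2747        31.6484         221.5385
  7     2,010.00       953.0066     6,671.0464      53,368.3710
  Σ                    995.0091     6,805.0851      54,050.1284
P = 995.0091.
Convexity = Σ t(t+1)·PV / [P·(1+y)²] = 54,050.1284 / (995.0091 × 1.237656) = 43.89041.

43.89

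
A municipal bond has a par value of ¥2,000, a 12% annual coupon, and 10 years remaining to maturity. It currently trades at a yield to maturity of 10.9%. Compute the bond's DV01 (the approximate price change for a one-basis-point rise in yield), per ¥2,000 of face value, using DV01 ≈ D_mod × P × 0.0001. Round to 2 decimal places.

¥1.24

Periodic yield y = 0.109.
  t   CF        PV=CF/(1+0.109)^t    t·PV
  1       240.00       216.4112       216.4112
  2       240.00       195.1408       390.2817
  3       240.00       175.9611       527.8832
  4       240.00       158.6664       634.6657
  5       240.00       143.0716       715.3581
  6       240.00       129.0096       774.0575
  7       240.00       116.3296       814.3075
  8       240.00       104.8960       839.1679
  9       240.00        94.5861       851.2749
  10    2,240.00       796.0357     7,960.3572
  Σ                  2,130.1082    13,723.7650
P = 2,130.1082; D_Mac = 6.44275 yrs; D_mod = 5.80952 yrs.
DV01 ≈ 5.80952 × 2,130.1082 × 0.0001 = 1.237490.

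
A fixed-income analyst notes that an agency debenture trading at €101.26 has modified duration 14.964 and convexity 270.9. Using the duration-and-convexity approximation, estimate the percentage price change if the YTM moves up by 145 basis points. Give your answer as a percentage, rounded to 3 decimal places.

-18.850%

Duration effect: -D_mod·Δy = -14.964 × (+0.0145) = -0.216978
Convexity effect: ½·C·(Δy)² = 0.5 × 270.9 × (0.0145)² = +0.0284783625
ΔP/P ≈ -0.216978 + 0.0284783625 = -0.1884996375
= -18.84996375%.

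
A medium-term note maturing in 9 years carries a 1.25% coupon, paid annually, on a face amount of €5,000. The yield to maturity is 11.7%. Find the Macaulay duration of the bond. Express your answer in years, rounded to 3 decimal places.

8.271 years

Periodic yield y = 0.117. Discount each cash flow and weight by its year:
  t   CF        PV=CF/(1+0.117)^t    t·PV
  1        62.50        55.9534        55.9534
  2        62.50        50.0926       100.1852
  3        62.50        44.8457       134.5370
  4        62.50        40.1483       160.5933
  5        62.50        35.9430       179.7149
  6        62.50        32.1781       193.0689
  7        62.50        28.8076       201.6535
  8        62.50        25.7902       206.3216
  9     5,062.50     1,870.1932    16,831.7390
  Σ                  2,183.9522    18,063.7668
Price P = Σ PV = 2,183.9522.
Macaulay duration = Σ(t·PV) / P = 18,063.7668 / 2,183.9522 = 8.27114 years.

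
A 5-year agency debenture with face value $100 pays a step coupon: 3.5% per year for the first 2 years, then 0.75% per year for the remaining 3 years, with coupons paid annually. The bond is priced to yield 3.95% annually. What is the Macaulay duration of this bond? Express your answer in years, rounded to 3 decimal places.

Periodic yield y = 0.0395. Discount each cash flow and weight by its year:
  t   CF        PV=CF/(1+0.0395)^t    t·PV
  1         3.50         3.3670         3.3670
  2         3.50         3.2391         6.4781
  3         0.75         0.6677         2.0031
  4         0.75         0.6423         2.5694
  5       100.75        83.0085       415.0425
  Σ                     90.9246       429.4601
Price P = Σ PV = 90.9246.
Macaulay duration = Σ(t·PV) / P = 429.4601 / 90.9246 = 4.72325 years.

4.723 years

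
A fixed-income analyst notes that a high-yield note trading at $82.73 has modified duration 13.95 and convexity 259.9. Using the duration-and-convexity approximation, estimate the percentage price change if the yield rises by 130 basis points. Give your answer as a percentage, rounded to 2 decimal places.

-15.94%

Duration effect: -D_mod·Δy = -13.95 × (+0.013) = -0.181350
Convexity effect: ½·C·(Δy)² = 0.5 × 259.9 × (0.013)² = +0.02196155
ΔP/P ≈ -0.181350 + 0.02196155 = -0.15938845
= -15.938845%.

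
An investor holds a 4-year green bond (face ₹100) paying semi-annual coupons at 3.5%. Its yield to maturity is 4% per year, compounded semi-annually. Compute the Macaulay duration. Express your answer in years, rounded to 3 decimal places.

Periodic yield y = 0.02. Discount each cash flow and weight by its period:
  t   CF        PV=CF/(1+0.02)^t    t·PV
  1         1.75         1.7157         1.7157
  2         1.75         1.6820         3.3641
  3         1.75         1.6491         4.9472
  4         1.75         1.6167         6.4669
  5         1.75         1.5850         7.9251
  6         1.75         1.5539         9.3237
  7         1.75         1.5235        10.6644
  8       101.75        86.8426       694.7412
  Σ                     98.1686       739.1483
Price P = Σ PV = 98.1686.
Macaulay duration = Σ(t·PV) / P = 739.1483 / 98.1686 = 7.52937 half-year periods.
In years: 7.52937 / 2 = 3.76469 years.

3.765 years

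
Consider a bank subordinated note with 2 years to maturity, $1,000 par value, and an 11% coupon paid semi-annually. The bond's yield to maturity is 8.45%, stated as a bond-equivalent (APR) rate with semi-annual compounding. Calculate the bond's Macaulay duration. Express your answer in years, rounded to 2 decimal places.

1.85 years

Periodic yield y = 0.04225. Discount each cash flow and weight by its period:
  t   CF        PV=CF/(1+0.04225)^t    t·PV
  1        55.00        52.7704        52.7704
  2        55.00        50.6313       101.2626
  3        55.00        48.5788       145.7365
  4     1,055.00       894.0563     3,576.2250
  Σ                  1,046.0368     3,875.9945
Price P = Σ PV = 1,046.0368.
Macaulay duration = Σ(t·PV) / P = 3,875.9945 / 1,046.0368 = 3.70541 half-year periods.
In years: 3.70541 / 2 = 1.85270 years.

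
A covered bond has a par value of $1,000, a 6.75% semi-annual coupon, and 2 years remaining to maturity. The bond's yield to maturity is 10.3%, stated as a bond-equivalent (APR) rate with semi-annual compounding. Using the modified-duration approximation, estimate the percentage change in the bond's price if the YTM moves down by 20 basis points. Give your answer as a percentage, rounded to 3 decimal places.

Periodic yield y = 0.0515. Modified duration first:
  t   CF        PV=CF/(1+0.0515)^t    t·PV
  1        33.75        32.0970        32.0970
  2        33.75        30.5250        61.0499
  3        33.75        29.0299        87.0898
  4     1,033.75       845.6262     3,382.5047
  Σ                    937.2781     3,562.7414
P = 937.2781; D_Mac = 3.80116 half-year periods = 1.90058 yrs; D_mod = 1.90058/(1+0.0515) = 1.80749 yrs.
ΔP/P ≈ -D_mod · Δy = -1.80749 × (-0.002) = +0.003615 = +0.3615%.

+0.361%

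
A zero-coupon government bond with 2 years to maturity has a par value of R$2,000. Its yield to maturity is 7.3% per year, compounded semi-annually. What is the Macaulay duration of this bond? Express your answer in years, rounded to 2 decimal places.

A zero-coupon bond has a single cash flow at maturity, so its Macaulay duration equals its maturity: 2 years.
(Equivalently: 4 semi-annual periods ÷ 2 = 2 years.)

2.00 years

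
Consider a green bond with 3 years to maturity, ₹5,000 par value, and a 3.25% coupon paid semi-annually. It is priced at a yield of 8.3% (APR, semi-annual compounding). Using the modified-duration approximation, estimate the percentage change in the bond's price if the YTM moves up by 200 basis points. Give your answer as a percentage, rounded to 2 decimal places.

Periodic yield y = 0.0415. Modified duration first:
  t   CF        PV=CF/(1+0.0415)^t    t·PV
  1        81.25        78.0125        78.0125
  2        81.25        74.9040       149.8079
  3        81.25        71.9193       215.7579
  4        81.25        69.0536       276.2144
  5        81.25        66.3021       331.5103
  6     5,081.25     3,981.2085    23,887.2507
  Σ                  4,341.3999    24,938.5537
P = 4,341.3999; D_Mac = 5.74436 half-year periods = 2.87218 yrs; D_mod = 2.87218/(1+0.0415) = 2.75773 yrs.
ΔP/P ≈ -D_mod · Δy = -2.75773 × (+0.02) = -0.055155 = -5.5155%.

-5.52%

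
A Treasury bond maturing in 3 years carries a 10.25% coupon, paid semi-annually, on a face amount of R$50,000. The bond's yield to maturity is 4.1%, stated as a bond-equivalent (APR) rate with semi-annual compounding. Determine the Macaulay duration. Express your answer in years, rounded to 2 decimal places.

2.69 years

Periodic yield y = 0.0205. Discount each cash flow and weight by its period:
  t   CF        PV=CF/(1+0.0205)^t    t·PV
  1     2,562.50     2,511.0240     2,511.0240
  2     2,562.50     2,460.5821     4,921.1642
  3     2,562.50     2,411.1534     7,233.4603
  4     2,562.50     2,362.7177     9,450.8709
  5     2,562.50     2,315.2550    11,576.2749
  6    52,562.50    46,536.9545   279,221.7272
  Σ                 58,597.6868   314,914.5215
Price P = Σ PV = 58,597.6868.
Macaulay duration = Σ(t·PV) / P = 314,914.5215 / 58,597.6868 = 5.37418 half-year periods.
In years: 5.37418 / 2 = 2.68709 years.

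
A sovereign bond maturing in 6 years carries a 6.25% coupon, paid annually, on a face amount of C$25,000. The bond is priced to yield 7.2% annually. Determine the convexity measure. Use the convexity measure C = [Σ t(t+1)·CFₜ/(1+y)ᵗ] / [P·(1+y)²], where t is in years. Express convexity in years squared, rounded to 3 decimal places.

With y = 0.072:
  t   CF        PV=CF/(1+0.072)^t    t·PV        t(t+1)·PV
  1     1,562.50     1,457.5560     1,457.5560       2,915.1119
  2     1,562.50     1,359.6604     2,719.3208       8,157.9625
  3     1,562.50     1,268.3399     3,805.0198      15,220.0793
  4     1,562.50     1,183.1529     4,732.6117      23,663.0587
  5     1,562.50     1,103.6874     5,518.4372      33,110.6231
  6    26,562.50    17,502.5060   105,015.0360     735,105.2521
  Σ                 23,874.9027   123,247.9816     818,172.0876
P = 23,874.9027.
Convexity = Σ t(t+1)·PV / [P·(1+y)²] = 818,172.0876 / (23,874.9027 × 1.149184) = 29.82040.

29.820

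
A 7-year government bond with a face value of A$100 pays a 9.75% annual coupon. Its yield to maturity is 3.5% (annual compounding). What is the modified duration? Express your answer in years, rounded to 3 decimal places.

Periodic yield y = 0.035. First find Macaulay duration:
  t   CF        PV=CF/(1+0.035)^t    t·PV
  1         9.75         9.4203         9.4203
  2         9.75         9.1017        18.2035
  3         9.75         8.7939        26.3818
  4         9.75         8.4966        33.9862
  5         9.75         8.2092        41.0462
  6         9.75         7.9316        47.5898
  7       109.75        86.2625       603.8376
  Σ                    138.2159       780.4654
P = 138.2159; Macaulay duration = 780.4654 / 138.2159 = 5.64671 years.
Modified duration = D_Mac / (1 + y) = 5.64671 / 1.035 = 5.45576 years.

5.456 years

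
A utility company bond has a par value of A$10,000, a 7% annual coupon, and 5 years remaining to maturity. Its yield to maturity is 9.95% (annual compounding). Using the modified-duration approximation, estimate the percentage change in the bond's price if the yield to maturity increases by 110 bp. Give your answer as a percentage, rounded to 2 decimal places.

-4.35%

Periodic yield y = 0.0995. Modified duration first:
  t   CF        PV=CF/(1+0.0995)^t    t·PV
  1       700.00       636.6530       636.6530
  2       700.00       579.0387     1,158.0774
  3       700.00       526.6382     1,579.9145
  4       700.00       478.9797     1,915.9188
  5    10,700.00     6,658.9784    33,294.8922
  Σ                  8,880.2880    38,585.4559
P = 8,880.2880; D_Mac = 4.34507 yrs; D_mod = 4.34507/(1+0.0995) = 3.95186 yrs.
ΔP/P ≈ -D_mod · Δy = -3.95186 × (+0.011) = -0.043470 = -4.3470%.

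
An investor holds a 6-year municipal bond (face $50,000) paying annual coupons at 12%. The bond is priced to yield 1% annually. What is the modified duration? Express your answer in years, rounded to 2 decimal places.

Periodic yield y = 0.01. First find Macaulay duration:
  t   CF        PV=CF/(1+0.01)^t    t·PV
  1     6,000.00     5,940.5941     5,940.5941
  2     6,000.00     5,881.7763    11,763.5526
  3     6,000.00     5,823.5409    17,470.6227
  4     6,000.00     5,765.8821    23,063.5283
  5     6,000.00     5,708.7941    28,543.9706
  6    56,000.00    52,754.5332   316,527.1990
  Σ                 81,875.1206   403,309.4673
P = 81,875.1206; Macaulay duration = 403,309.4673 / 81,875.1206 = 4.92591 years.
Modified duration = D_Mac / (1 + y) = 4.92591 / 1.01 = 4.87714 years.

4.88 years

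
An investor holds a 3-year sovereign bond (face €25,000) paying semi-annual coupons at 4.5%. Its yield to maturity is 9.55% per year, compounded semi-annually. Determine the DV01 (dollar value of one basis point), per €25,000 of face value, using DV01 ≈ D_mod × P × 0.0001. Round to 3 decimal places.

Periodic yield y = 0.04775.
  t   CF        PV=CF/(1+0.04775)^t    t·PV
  1       562.50       536.8647       536.8647
  2       562.50       512.3977     1,024.7954
  3       562.50       489.0458     1,467.1373
  4       562.50       466.7581     1,867.0323
  5       562.50       445.4861     2,227.4306
  6    25,562.50    19,322.2327   115,933.3963
  Σ                 21,772.7851   123,056.6567
P = 21,772.7851; D_Mac = 5.65186 half-year periods = 2.82593 yrs; D_mod = 2.69714 yrs.
DV01 ≈ 2.69714 × 21,772.7851 × 0.0001 = 5.872425.

€5.872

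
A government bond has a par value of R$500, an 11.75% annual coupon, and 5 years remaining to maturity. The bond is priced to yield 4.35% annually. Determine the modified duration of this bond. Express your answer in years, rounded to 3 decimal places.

Periodic yield y = 0.0435. First find Macaulay duration:
  t   CF        PV=CF/(1+0.0435)^t    t·PV
  1        58.75        56.3009        56.3009
  2        58.75        53.9539       107.9078
  3        58.75        51.7048       155.1143
  4        58.75        49.5494       198.1974
  5       558.75       451.6014     2,258.0069
  Σ                    663.1103     2,775.5274
P = 663.1103; Macaulay duration = 2,775.5274 / 663.1103 = 4.18562 years.
Modified duration = D_Mac / (1 + y) = 4.18562 / 1.0435 = 4.01113 years.

4.011 years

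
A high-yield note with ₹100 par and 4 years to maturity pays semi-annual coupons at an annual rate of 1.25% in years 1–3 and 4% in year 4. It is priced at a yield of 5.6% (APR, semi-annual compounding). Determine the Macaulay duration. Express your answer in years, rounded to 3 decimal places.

Periodic yield y = 0.028. Discount each cash flow and weight by its period:
  t   CF        PV=CF/(1+0.028)^t    t·PV
  1        0.625         0.6080         0.6080
  2        0.625         0.5914         1.1828
  3        0.625         0.5753         1.7259
  4        0.625         0.5596         2.2386
  5        0.625         0.5444         2.7220
  6        0.625         0.5296         3.1774
  7        2.000         1.6485        11.5392
  8      102.000        81.7815       654.2523
  Σ                     86.8383       677.4462
Price P = Σ PV = 86.8383.
Macaulay duration = Σ(t·PV) / P = 677.4462 / 86.8383 = 7.80124 half-year periods.
In years: 7.80124 / 2 = 3.90062 years.

3.901 years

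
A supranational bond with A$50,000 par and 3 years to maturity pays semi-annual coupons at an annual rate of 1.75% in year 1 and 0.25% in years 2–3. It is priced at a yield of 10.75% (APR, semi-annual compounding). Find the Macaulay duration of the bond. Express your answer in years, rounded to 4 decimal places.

Periodic yield y = 0.05375. Discount each cash flow and weight by its period:
  t   CF        PV=CF/(1+0.05375)^t    t·PV
  1       437.50       415.1839       415.1839
  2       437.50       394.0060       788.0121
  3        62.50        53.4155       160.2465
  4        62.50        50.6909       202.7634
  5        62.50        48.1052       240.5260
  6    50,062.50    36,566.8043   219,400.8259
  Σ                 37,528.2058   221,207.5578
Price P = Σ PV = 37,528.2058.
Macaulay duration = Σ(t·PV) / P = 221,207.5578 / 37,528.2058 = 5.89443 half-year periods.
In years: 5.89443 / 2 = 2.94722 years.

2.9472 years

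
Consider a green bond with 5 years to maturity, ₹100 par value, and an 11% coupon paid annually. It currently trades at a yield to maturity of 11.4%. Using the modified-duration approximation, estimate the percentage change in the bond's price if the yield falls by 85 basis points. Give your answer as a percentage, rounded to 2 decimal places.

Periodic yield y = 0.114. Modified duration first:
  t   CF        PV=CF/(1+0.114)^t    t·PV
  1        11.00         9.8743         9.8743
  2        11.00         8.8638        17.7277
  3        11.00         7.9568        23.8703
  4        11.00         7.1425        28.5701
  5       111.00        64.6989       323.4946
  Σ                     98.5364       403.5371
P = 98.5364; D_Mac = 4.09531 yrs; D_mod = 4.09531/(1+0.114) = 3.67622 yrs.
ΔP/P ≈ -D_mod · Δy = -3.67622 × (-0.0085) = +0.031248 = +3.1248%.

+3.12%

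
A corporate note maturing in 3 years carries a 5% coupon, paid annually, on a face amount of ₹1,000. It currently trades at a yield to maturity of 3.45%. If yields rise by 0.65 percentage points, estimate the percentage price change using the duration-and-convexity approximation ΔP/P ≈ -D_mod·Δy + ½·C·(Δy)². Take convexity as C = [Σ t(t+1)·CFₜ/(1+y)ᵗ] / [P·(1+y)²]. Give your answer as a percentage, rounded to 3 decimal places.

-1.776%

With y = 0.0345:
  t   CF        PV=CF/(1+0.0345)^t    t·PV        t(t+1)·PV
  1        50.00        48.3325        48.3325          96.6651
  2        50.00        46.7207        93.4413         280.3240
  3     1,050.00       948.4137     2,845.2411      11,380.9643
  Σ                  1,043.4669     2,987.0149      11,757.9533
P = 1,043.4669; D_Mac = 2.86259 yrs; D_mod = 2.76712 yrs; C = 10.52912.
Duration effect: -2.76712 × (+0.0065) = -0.017986
Convexity effect: 0.5 × 10.52912 × (0.0065)² = +0.0002224
ΔP/P ≈ -0.017986 + 0.0002224 = -0.017764 = -1.7764%.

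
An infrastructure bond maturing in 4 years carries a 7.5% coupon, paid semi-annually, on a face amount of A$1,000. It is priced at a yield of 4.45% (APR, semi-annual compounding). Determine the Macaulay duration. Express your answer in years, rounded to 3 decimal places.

3.557 years

Periodic yield y = 0.02225. Discount each cash flow and weight by its period:
  t   CF        PV=CF/(1+0.02225)^t    t·PV
  1        37.50        36.6838        36.6838
  2        37.50        35.8853        71.7707
  3        37.50        35.1043       105.3128
  4        37.50        34.3402       137.3608
  5        37.50        33.5928       167.9638
  6        37.50        32.8616       197.1695
  7        37.50        32.1463       225.0243
  8     1,037.50       870.0238     6,960.1907
  Σ                  1,110.6381     7,901.4764
Price P = Σ PV = 1,110.6381.
Macaulay duration = Σ(t·PV) / P = 7,901.4764 / 1,110.6381 = 7.11436 half-year periods.
In years: 7.11436 / 2 = 3.55718 years.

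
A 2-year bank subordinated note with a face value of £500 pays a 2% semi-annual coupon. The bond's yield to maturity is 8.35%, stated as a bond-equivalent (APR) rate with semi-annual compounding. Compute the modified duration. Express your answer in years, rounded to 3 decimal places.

Periodic yield y = 0.04175. First find Macaulay duration:
  t   CF        PV=CF/(1+0.04175)^t    t·PV
  1         5.00         4.7996         4.7996
  2         5.00         4.6073         9.2145
  3         5.00         4.4226        13.2679
  4       505.00       428.7828     1,715.1311
  Σ                    442.6123     1,742.4131
P = 442.6123; Macaulay duration = 1,742.4131 / 442.6123 = 3.93666 half-year periods = 1.96833 years.
Modified duration = D_Mac / (1 + y) = 1.96833 / 1.04175 = 1.88944 years.

1.889 years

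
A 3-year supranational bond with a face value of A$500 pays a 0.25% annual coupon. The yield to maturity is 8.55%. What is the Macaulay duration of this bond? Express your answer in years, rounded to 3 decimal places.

Periodic yield y = 0.0855. Discount each cash flow and weight by its year:
  t   CF        PV=CF/(1+0.0855)^t    t·PV
  1         1.25         1.1515         1.1515
  2         1.25         1.0608         2.1217
  3       501.25       391.8907     1,175.6720
  Σ                    394.1030     1,178.9452
Price P = Σ PV = 394.1030.
Macaulay duration = Σ(t·PV) / P = 1,178.9452 / 394.1030 = 2.99146 years.

2.991 years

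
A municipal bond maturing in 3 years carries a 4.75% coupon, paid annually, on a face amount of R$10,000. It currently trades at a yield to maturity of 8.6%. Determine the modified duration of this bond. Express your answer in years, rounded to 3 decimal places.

Periodic yield y = 0.086. First find Macaulay duration:
  t   CF        PV=CF/(1+0.086)^t    t·PV
  1       475.00       437.3849       437.3849
  2       475.00       402.7485       805.4971
  3    10,475.00     8,178.3286    24,534.9858
  Σ                  9,018.4620    25,777.8677
P = 9,018.4620; Macaulay duration = 25,777.8677 / 9,018.4620 = 2.85834 years.
Modified duration = D_Mac / (1 + y) = 2.85834 / 1.086 = 2.63199 years.

2.632 years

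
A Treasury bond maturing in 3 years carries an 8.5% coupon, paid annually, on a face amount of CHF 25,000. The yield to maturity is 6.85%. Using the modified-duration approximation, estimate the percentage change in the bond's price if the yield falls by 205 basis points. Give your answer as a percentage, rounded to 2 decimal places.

Periodic yield y = 0.0685. Modified duration first:
  t   CF        PV=CF/(1+0.0685)^t    t·PV
  1     2,125.00     1,988.7693     1,988.7693
  2     2,125.00     1,861.2722     3,722.5443
  3    27,125.00    22,235.4625    66,706.3875
  Σ                 26,085.5040    72,417.7011
P = 26,085.5040; D_Mac = 2.77617 yrs; D_mod = 2.77617/(1+0.0685) = 2.59819 yrs.
ΔP/P ≈ -D_mod · Δy = -2.59819 × (-0.0205) = +0.053263 = +5.3263%.

+5.33%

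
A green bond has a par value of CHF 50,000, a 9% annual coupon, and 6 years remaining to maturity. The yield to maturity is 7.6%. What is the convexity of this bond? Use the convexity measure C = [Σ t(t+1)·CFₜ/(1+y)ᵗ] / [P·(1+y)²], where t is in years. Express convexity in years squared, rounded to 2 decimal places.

With y = 0.076:
  t   CF        PV=CF/(1+0.076)^t    t·PV        t(t+1)·PV
  1     4,500.00     4,182.1561     4,182.1561       8,364.3123
  2     4,500.00     3,886.7622     7,773.5244      23,320.5732
  3     4,500.00     3,612.2325    10,836.6976      43,346.7904
  4     4,500.00     3,357.0934    13,428.3737      67,141.8687
  5     4,500.00     3,119.9753    15,599.8765      93,599.2593
  6    54,500.00    35,117.4420   210,704.6522   1,474,932.5656
  Σ                 53,275.6617   262,525.2807   1,710,705.3695
P = 53,275.6617.
Convexity = Σ t(t+1)·PV / [P·(1+y)²] = 1,710,705.3695 / (53,275.6617 × 1.157776) = 27.73459.

27.73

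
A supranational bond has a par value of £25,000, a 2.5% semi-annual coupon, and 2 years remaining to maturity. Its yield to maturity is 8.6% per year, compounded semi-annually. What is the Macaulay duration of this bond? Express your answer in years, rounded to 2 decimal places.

Periodic yield y = 0.043. Discount each cash flow and weight by its period:
  t   CF        PV=CF/(1+0.043)^t    t·PV
  1       312.50       299.6165       299.6165
  2       312.50       287.2641       574.5283
  3       312.50       275.4210       826.2631
  4    25,312.50    21,389.3608    85,557.4433
  Σ                 22,251.6625    87,257.8512
Price P = Σ PV = 22,251.6625.
Macaulay duration = Σ(t·PV) / P = 87,257.8512 / 22,251.6625 = 3.92141 half-year periods.
In years: 3.92141 / 2 = 1.96070 years.

1.96 years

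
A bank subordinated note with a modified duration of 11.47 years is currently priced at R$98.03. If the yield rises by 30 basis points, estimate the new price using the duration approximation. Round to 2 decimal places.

R$94.66

Duration approximation: ΔP/P ≈ -D_mod · Δy = -11.47 × (+0.003) = -0.034410.
New price ≈ 98.03 × (1 - 0.034410) = 94.6567877.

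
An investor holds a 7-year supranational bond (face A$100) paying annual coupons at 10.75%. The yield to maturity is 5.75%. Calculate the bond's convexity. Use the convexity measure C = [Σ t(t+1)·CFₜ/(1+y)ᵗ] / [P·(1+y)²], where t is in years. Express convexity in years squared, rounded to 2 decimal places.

With y = 0.0575:
  t   CF        PV=CF/(1+0.0575)^t    t·PV        t(t+1)·PV
  1        10.75        10.1655        10.1655          20.3310
  2        10.75         9.6128        19.2255          57.6765
  3        10.75         9.0901        27.2702         109.0809
  4        10.75         8.5958        34.3833         171.9163
  5        10.75         8.1284        40.6421         243.8529
  6        10.75         7.6865        46.1187         322.8312
  7       110.75        74.8826       524.1784       4,193.4274
  Σ                    128.1616       701.9838       5,119.1161
P = 128.1616.
Convexity = Σ t(t+1)·PV / [P·(1+y)²] = 5,119.1161 / (128.1616 × 1.118306) = 35.71710.

35.72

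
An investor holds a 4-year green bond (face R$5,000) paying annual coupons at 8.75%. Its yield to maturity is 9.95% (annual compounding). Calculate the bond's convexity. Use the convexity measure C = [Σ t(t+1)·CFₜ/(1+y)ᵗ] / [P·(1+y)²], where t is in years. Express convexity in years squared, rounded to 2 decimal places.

With y = 0.0995:
  t   CF        PV=CF/(1+0.0995)^t    t·PV        t(t+1)·PV
  1       437.50       397.9081       397.9081         795.8163
  2       437.50       361.8992       723.7983       2,171.3950
  3       437.50       329.1489       987.4466       3,949.7863
  4     5,437.50     3,720.6459    14,882.5835      74,412.9173
  Σ                  4,809.6020    16,991.7365      81,329.9149
P = 4,809.6020.
Convexity = Σ t(t+1)·PV / [P·(1+y)²] = 81,329.9149 / (4,809.6020 × 1.208900) = 13.98784.

13.99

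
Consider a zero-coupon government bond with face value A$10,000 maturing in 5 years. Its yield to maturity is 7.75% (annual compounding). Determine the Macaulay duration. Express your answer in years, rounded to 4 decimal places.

5.0000 years

A zero-coupon bond has a single cash flow at maturity, so its Macaulay duration equals its maturity: 5 years.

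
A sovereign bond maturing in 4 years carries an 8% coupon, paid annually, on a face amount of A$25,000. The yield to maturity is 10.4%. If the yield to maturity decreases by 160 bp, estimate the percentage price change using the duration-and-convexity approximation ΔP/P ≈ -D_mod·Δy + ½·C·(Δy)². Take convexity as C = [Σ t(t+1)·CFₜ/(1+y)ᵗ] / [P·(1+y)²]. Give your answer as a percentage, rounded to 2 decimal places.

With y = 0.104:
  t   CF        PV=CF/(1+0.104)^t    t·PV        t(t+1)·PV
  1     2,000.00     1,811.5942     1,811.5942       3,623.1884
  2     2,000.00     1,640.9368     3,281.8736       9,845.6207
  3     2,000.00     1,486.3558     4,459.0673      17,836.2693
  4    27,000.00    18,175.5462    72,702.1848     363,510.9238
  Σ                 23,114.4329    82,254.7198     394,816.0022
P = 23,114.4329; D_Mac = 3.55859 yrs; D_mod = 3.22336 yrs; C = 14.01436.
Duration effect: -3.22336 × (-0.016) = +0.051574
Convexity effect: 0.5 × 14.01436 × (-0.016)² = +0.0017938
ΔP/P ≈ +0.051574 + 0.0017938 = +0.053368 = +5.3368%.

+5.34%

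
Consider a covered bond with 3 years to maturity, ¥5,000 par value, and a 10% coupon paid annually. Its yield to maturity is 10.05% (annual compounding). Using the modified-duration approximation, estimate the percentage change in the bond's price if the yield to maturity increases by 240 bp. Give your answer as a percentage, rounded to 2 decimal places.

Periodic yield y = 0.1005. Modified duration first:
  t   CF        PV=CF/(1+0.1005)^t    t·PV
  1       500.00       454.3389       454.3389
  2       500.00       412.8477       825.6955
  3     5,500.00     4,126.6017    12,379.8050
  Σ                  4,993.7883    13,659.8394
P = 4,993.7883; D_Mac = 2.73537 yrs; D_mod = 2.73537/(1+0.1005) = 2.48557 yrs.
ΔP/P ≈ -D_mod · Δy = -2.48557 × (+0.024) = -0.059654 = -5.9654%.

-5.97%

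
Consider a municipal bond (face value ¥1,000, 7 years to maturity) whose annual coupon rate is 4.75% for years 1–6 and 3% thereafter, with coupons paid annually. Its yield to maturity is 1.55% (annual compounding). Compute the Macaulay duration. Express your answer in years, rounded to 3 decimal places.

Periodic yield y = 0.0155. Discount each cash flow and weight by its year:
  t   CF        PV=CF/(1+0.0155)^t    t·PV
  1        47.50        46.7750        46.7750
  2        47.50        46.0610        92.1221
  3        47.50        45.3580       136.0740
  4        47.50        44.6657       178.6627
  5        47.50        43.9839       219.9196
  6        47.50        43.3126       259.8755
  7     1,030.00       924.8637     6,474.0458
  Σ                  1,195.0199     7,407.4747
Price P = Σ PV = 1,195.0199.
Macaulay duration = Σ(t·PV) / P = 7,407.4747 / 1,195.0199 = 6.19862 years.

6.199 years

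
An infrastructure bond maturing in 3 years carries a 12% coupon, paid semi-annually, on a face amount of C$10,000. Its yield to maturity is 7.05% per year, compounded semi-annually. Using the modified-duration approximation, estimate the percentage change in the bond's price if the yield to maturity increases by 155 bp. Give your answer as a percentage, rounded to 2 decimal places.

Periodic yield y = 0.03525. Modified duration first:
  t   CF        PV=CF/(1+0.03525)^t    t·PV
  1       600.00       579.5702       579.5702
  2       600.00       559.8359     1,119.6719
  3       600.00       540.7737     1,622.3210
  4       600.00       522.3605     2,089.4418
  5       600.00       504.5742     2,522.8711
  6    10,600.00     8,610.6201    51,663.7208
  Σ                 11,317.7346    59,597.5967
P = 11,317.7346; D_Mac = 5.26586 half-year periods = 2.63293 yrs; D_mod = 2.63293/(1+0.03525) = 2.54328 yrs.
ΔP/P ≈ -D_mod · Δy = -2.54328 × (+0.0155) = -0.039421 = -3.9421%.

-3.94%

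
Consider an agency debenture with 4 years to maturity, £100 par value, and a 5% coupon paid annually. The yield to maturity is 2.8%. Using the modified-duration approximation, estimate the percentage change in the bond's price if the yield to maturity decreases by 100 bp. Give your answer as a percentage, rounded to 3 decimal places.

+3.633%

Periodic yield y = 0.028. Modified duration first:
  t   CF        PV=CF/(1+0.028)^t    t·PV
  1         5.00         4.8638         4.8638
  2         5.00         4.7313         9.4627
  3         5.00         4.6025        13.8074
  4       105.00        94.0193       376.0771
  Σ                    108.2169       404.2109
P = 108.2169; D_Mac = 3.73519 yrs; D_mod = 3.73519/(1+0.028) = 3.63346 yrs.
ΔP/P ≈ -D_mod · Δy = -3.63346 × (-0.01) = +0.036335 = +3.6335%.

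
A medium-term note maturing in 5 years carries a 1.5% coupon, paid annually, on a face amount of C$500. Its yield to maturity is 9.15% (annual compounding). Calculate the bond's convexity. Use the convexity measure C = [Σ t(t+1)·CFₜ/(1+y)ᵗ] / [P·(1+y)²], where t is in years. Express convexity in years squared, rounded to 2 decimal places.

With y = 0.0915:
  t   CF        PV=CF/(1+0.0915)^t    t·PV        t(t+1)·PV
  1         7.50         6.8713         6.8713          13.7426
  2         7.50         6.2953        12.5905          37.7716
  3         7.50         5.7675        17.3026          69.2104
  4         7.50         5.2840        21.1362         105.6809
  5       507.50       327.5800     1,637.8999       9,827.3993
  Σ                    351.7981     1,695.8004      10,053.8046
P = 351.7981.
Convexity = Σ t(t+1)·PV / [P·(1+y)²] = 10,053.8046 / (351.7981 × 1.191372) = 23.98775.

23.99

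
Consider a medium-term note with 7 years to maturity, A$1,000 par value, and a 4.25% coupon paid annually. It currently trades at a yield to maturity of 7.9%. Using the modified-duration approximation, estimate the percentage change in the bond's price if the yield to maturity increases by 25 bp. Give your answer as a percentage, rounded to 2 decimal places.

-1.41%

Periodic yield y = 0.079. Modified duration first:
  t   CF        PV=CF/(1+0.079)^t    t·PV
  1        42.50        39.3883        39.3883
  2        42.50        36.5045        73.0089
  3        42.50        33.8318       101.4953
  4        42.50        31.3547       125.4189
  5        42.50        29.0591       145.2953
  6        42.50        26.9315       161.5889
  7     1,042.50       612.2460     4,285.7219
  Σ                    809.3158     4,931.9177
P = 809.3158; D_Mac = 6.09393 yrs; D_mod = 6.09393/(1+0.079) = 5.64776 yrs.
ΔP/P ≈ -D_mod · Δy = -5.64776 × (+0.0025) = -0.014119 = -1.4119%.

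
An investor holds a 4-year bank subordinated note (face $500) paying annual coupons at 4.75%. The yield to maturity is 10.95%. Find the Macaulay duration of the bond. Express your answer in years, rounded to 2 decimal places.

Periodic yield y = 0.1095. Discount each cash flow and weight by its year:
  t   CF        PV=CF/(1+0.1095)^t    t·PV
  1        23.75        21.4060        21.4060
  2        23.75        19.2934        38.5868
  3        23.75        17.3893        52.1679
  4       523.75       345.6327     1,382.5308
  Σ                    403.7214     1,494.6915
Price P = Σ PV = 403.7214.
Macaulay duration = Σ(t·PV) / P = 1,494.6915 / 403.7214 = 3.70228 years.

3.70 years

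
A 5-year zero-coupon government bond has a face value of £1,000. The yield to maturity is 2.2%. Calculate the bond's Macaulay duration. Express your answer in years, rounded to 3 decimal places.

5.000 years

A zero-coupon bond has a single cash flow at maturity, so its Macaulay duration equals its maturity: 5 years.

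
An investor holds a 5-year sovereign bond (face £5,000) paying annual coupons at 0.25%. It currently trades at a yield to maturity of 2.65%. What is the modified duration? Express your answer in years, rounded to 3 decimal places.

Periodic yield y = 0.0265. First find Macaulay duration:
  t   CF        PV=CF/(1+0.0265)^t    t·PV
  1        12.50        12.1773        12.1773
  2        12.50        11.8629        23.7259
  3        12.50        11.5567        34.6700
  4        12.50        11.2583        45.0333
  5     5,012.50     4,398.0445    21,990.2224
  Σ                  4,444.8997    22,105.8289
P = 4,444.8997; Macaulay duration = 22,105.8289 / 4,444.8997 = 4.97330 years.
Modified duration = D_Mac / (1 + y) = 4.97330 / 1.0265 = 4.84491 years.

4.845 years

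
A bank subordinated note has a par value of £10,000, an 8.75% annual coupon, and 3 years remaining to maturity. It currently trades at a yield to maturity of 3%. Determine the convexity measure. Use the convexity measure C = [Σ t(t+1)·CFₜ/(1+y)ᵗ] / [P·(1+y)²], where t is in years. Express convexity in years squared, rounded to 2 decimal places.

10.22

With y = 0.03:
  t   CF        PV=CF/(1+0.03)^t    t·PV        t(t+1)·PV
  1       875.00       849.5146       849.5146       1,699.0291
  2       875.00       824.7714     1,649.5428       4,948.6285
  3    10,875.00     9,952.1655    29,856.4966     119,425.9865
  Σ                 11,626.4515    32,355.5540     126,073.6442
P = 11,626.4515.
Convexity = Σ t(t+1)·PV / [P·(1+y)²] = 126,073.6442 / (11,626.4515 × 1.060900) = 10.22122.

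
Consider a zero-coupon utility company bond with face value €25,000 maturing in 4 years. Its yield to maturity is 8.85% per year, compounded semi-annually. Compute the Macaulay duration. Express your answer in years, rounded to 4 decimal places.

A zero-coupon bond has a single cash flow at maturity, so its Macaulay duration equals its maturity: 4 years.
(Equivalently: 8 semi-annual periods ÷ 2 = 4 years.)

4.0000 years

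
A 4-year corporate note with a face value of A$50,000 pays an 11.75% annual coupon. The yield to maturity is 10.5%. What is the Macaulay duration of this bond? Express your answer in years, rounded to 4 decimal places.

3.4240 years

Periodic yield y = 0.105. Discount each cash flow and weight by its year:
  t   CF        PV=CF/(1+0.105)^t    t·PV
  1     5,875.00     5,316.7421     5,316.7421
  2     5,875.00     4,811.5313     9,623.0626
  3     5,875.00     4,354.3270    13,062.9809
  4    55,875.00    37,477.3111   149,909.2445
  Σ                 51,959.9115   177,912.0300
Price P = Σ PV = 51,959.9115.
Macaulay duration = Σ(t·PV) / P = 177,912.0300 / 51,959.9115 = 3.42402 years.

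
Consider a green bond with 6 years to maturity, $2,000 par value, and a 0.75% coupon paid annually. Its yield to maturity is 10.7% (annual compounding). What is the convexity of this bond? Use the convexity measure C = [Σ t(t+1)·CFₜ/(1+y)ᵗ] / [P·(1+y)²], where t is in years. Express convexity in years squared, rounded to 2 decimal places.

With y = 0.107:
  t   CF        PV=CF/(1+0.107)^t    t·PV        t(t+1)·PV
  1        15.00        13.5501        13.5501          27.1003
  2        15.00        12.2404        24.4808          73.4425
  3        15.00        11.0573        33.1718         132.6874
  4        15.00         9.9885        39.9540         199.7702
  5        15.00         9.0230        45.1152         270.6914
  6     2,015.00     1,094.9375     6,569.6249      45,987.3745
  Σ                  1,150.7969     6,725.8970      46,691.0662
P = 1,150.7969.
Convexity = Σ t(t+1)·PV / [P·(1+y)²] = 46,691.0662 / (1,150.7969 × 1.225449) = 33.10853.

33.11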